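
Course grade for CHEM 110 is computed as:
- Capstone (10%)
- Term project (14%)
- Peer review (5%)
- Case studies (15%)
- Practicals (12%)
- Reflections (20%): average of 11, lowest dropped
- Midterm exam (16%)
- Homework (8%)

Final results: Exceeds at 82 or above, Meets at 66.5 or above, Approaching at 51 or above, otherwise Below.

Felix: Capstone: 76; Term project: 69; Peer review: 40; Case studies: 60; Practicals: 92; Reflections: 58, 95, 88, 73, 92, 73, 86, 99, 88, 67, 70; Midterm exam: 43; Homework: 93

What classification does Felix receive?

Meets

Reflections: drop 58 → average of remaining 10 = 831/10 = 83.1
Weighted total:
  Capstone 76 × 0.1 = 7.6
  Term project 69 × 0.14 = 9.66
  Peer review 40 × 0.05 = 2
  Case studies 60 × 0.15 = 9
  Practicals 92 × 0.12 = 11.04
  Reflections 83.1 × 0.2 = 16.62
  Midterm exam 43 × 0.16 = 6.88
  Homework 93 × 0.08 = 7.44
Sum = 70.24
70.24 is ≥ 66.5 and < 82 → Meets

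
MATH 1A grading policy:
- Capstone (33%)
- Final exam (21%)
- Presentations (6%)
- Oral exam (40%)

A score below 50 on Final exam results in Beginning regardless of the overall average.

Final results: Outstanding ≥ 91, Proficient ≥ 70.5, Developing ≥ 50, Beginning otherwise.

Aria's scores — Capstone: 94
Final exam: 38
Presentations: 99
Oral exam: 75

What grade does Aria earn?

Beginning

Final exam score 38 < 50: minimum not met.
Weighted total:
  Capstone 94 × 0.33 = 31.02
  Final exam 38 × 0.21 = 7.98
  Presentations 99 × 0.06 = 5.94
  Oral exam 75 × 0.4 = 30
Sum = 74.94
Because the Final exam minimum was not met, the result is Beginning.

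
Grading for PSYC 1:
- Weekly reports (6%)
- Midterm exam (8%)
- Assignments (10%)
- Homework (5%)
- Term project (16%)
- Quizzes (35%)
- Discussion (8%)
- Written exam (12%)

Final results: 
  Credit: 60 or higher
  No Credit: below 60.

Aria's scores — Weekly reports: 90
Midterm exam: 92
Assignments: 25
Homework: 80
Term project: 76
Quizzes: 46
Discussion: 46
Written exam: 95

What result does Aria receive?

Credit

Weighted total:
  Weekly reports 90 × 0.06 = 5.4
  Midterm exam 92 × 0.08 = 7.36
  Assignments 25 × 0.1 = 2.5
  Homework 80 × 0.05 = 4
  Term project 76 × 0.16 = 12.16
  Quizzes 46 × 0.35 = 16.1
  Discussion 46 × 0.08 = 3.68
  Written exam 95 × 0.12 = 11.4
Sum = 62.6
62.6 ≥ 60 → Credit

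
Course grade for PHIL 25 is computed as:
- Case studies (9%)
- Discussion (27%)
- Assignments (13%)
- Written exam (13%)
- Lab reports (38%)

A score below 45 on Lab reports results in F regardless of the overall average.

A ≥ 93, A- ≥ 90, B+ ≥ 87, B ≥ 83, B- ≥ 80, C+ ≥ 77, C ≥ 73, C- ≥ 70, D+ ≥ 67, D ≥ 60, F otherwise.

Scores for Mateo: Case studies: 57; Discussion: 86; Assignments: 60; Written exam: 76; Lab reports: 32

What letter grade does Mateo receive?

F

Lab reports score 32 < 45: minimum not met.
Weighted total:
  Case studies 57 × 0.09 = 5.13
  Discussion 86 × 0.27 = 23.22
  Assignments 60 × 0.13 = 7.8
  Written exam 76 × 0.13 = 9.88
  Lab reports 32 × 0.38 = 12.16
Sum = 58.19
Because the Lab reports minimum was not met, the result is F.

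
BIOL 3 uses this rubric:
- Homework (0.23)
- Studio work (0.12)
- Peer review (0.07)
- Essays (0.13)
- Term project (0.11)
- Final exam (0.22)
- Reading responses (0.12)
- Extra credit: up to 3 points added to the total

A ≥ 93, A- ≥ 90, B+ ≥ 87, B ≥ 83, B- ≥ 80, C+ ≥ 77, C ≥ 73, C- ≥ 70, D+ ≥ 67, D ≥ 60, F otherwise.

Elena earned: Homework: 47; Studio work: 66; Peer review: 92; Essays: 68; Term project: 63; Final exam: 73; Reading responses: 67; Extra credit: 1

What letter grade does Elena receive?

D

Weighted total:
  Homework 47 × 0.23 = 10.81
  Studio work 66 × 0.12 = 7.92
  Peer review 92 × 0.07 = 6.44
  Essays 68 × 0.13 = 8.84
  Term project 63 × 0.11 = 6.93
  Final exam 73 × 0.22 = 16.06
  Reading responses 67 × 0.12 = 8.04
Sum = 65.04
Extra credit: 65.04 + 1 = 66.04
66.04 is ≥ 60 and < 67 → D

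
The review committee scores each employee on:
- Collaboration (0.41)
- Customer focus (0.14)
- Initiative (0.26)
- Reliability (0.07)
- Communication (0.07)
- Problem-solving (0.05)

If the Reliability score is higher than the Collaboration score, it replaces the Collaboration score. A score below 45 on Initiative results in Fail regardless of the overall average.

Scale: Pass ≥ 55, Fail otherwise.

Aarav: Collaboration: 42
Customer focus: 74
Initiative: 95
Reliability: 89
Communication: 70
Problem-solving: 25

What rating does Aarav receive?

Pass

Reliability (89) > Collaboration (42), so Collaboration counts as 89.
Initiative score 95 ≥ 45: minimum met.
Weighted total:
  Collaboration 89 × 0.41 = 36.49
  Customer focus 74 × 0.14 = 10.36
  Initiative 95 × 0.26 = 24.7
  Reliability 89 × 0.07 = 6.23
  Communication 70 × 0.07 = 4.9
  Problem-solving 25 × 0.05 = 1.25
Sum = 83.93
83.93 ≥ 55 → Pass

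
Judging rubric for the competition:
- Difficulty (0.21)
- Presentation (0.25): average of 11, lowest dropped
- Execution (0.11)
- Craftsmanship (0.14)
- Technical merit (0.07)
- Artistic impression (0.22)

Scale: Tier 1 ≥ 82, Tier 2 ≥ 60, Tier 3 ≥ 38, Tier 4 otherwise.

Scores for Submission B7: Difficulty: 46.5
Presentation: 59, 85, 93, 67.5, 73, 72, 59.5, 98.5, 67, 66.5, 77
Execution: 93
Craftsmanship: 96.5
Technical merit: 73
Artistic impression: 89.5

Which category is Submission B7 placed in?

Tier 2

Presentation: drop 59 → average of remaining 10 = 759/10 = 75.9
Weighted total:
  Difficulty 46.5 × 0.21 = 9.765
  Presentation 75.9 × 0.25 = 18.975
  Execution 93 × 0.11 = 10.23
  Craftsmanship 96.5 × 0.14 = 13.51
  Technical merit 73 × 0.07 = 5.11
  Artistic impression 89.5 × 0.22 = 19.69
Sum = 77.28
77.28 is ≥ 60 and < 82 → Tier 2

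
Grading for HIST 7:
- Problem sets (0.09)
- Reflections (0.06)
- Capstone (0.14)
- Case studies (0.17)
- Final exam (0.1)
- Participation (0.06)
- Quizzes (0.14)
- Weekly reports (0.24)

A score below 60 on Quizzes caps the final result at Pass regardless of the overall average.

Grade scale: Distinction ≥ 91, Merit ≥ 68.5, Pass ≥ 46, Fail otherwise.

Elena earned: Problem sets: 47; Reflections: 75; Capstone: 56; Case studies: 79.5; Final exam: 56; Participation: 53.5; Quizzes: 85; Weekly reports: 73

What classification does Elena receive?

Pass

Quizzes score 85 ≥ 60: minimum met.
Weighted total:
  Problem sets 47 × 0.09 = 4.23
  Reflections 75 × 0.06 = 4.5
  Capstone 56 × 0.14 = 7.84
  Case studies 79.5 × 0.17 = 13.515
  Final exam 56 × 0.1 = 5.6
  Participation 53.5 × 0.06 = 3.21
  Quizzes 85 × 0.14 = 11.9
  Weekly reports 73 × 0.24 = 17.52
Sum = 68.315
68.315 is ≥ 46 and < 68.5 → Pass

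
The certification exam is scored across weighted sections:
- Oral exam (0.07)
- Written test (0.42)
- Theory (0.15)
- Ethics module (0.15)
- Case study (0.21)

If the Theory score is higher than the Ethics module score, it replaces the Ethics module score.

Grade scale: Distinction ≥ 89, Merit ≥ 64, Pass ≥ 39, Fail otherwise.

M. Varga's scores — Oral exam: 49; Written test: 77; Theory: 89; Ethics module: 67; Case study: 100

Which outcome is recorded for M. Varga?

Theory (89) > Ethics module (67), so Ethics module counts as 89.
Weighted total:
  Oral exam 49 × 0.07 = 3.43
  Written test 77 × 0.42 = 32.34
  Theory 89 × 0.15 = 13.35
  Ethics module 89 × 0.15 = 13.35
  Case study 100 × 0.21 = 21
Sum = 83.47
83.47 is ≥ 64 and < 89 → Merit

Merit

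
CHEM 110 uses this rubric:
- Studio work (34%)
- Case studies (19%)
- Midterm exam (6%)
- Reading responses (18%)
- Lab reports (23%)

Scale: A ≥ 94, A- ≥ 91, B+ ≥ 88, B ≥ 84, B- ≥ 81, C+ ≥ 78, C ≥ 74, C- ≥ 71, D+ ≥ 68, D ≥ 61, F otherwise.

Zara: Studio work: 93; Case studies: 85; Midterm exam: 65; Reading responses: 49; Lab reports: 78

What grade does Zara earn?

C+

Weighted total:
  Studio work 93 × 0.34 = 31.62
  Case studies 85 × 0.19 = 16.15
  Midterm exam 65 × 0.06 = 3.9
  Reading responses 49 × 0.18 = 8.82
  Lab reports 78 × 0.23 = 17.94
Sum = 78.43
78.43 is ≥ 78 and < 81 → C+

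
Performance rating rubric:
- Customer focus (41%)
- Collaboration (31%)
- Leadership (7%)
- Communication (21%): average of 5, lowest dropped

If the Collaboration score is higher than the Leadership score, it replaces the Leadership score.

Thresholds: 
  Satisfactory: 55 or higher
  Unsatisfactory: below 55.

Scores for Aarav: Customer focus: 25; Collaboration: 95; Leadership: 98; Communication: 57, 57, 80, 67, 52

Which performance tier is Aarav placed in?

Communication: drop 52 → average of remaining 4 = 261/4 = 65.25
Collaboration (95) ≤ Leadership (98), so Leadership stays at 98.
Weighted total:
  Customer focus 25 × 0.41 = 10.25
  Collaboration 95 × 0.31 = 29.45
  Leadership 98 × 0.07 = 6.86
  Communication 65.25 × 0.21 = 13.7025
Sum = 60.2625
60.2625 ≥ 55 → Satisfactory

Satisfactory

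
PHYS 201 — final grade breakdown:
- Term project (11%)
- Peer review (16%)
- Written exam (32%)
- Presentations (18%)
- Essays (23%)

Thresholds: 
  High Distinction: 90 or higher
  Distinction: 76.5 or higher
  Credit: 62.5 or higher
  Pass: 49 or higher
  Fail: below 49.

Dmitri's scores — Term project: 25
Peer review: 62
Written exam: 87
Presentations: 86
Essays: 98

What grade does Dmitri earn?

Weighted total:
  Term project 25 × 0.11 = 2.75
  Peer review 62 × 0.16 = 9.92
  Written exam 87 × 0.32 = 27.84
  Presentations 86 × 0.18 = 15.48
  Essays 98 × 0.23 = 22.54
Sum = 78.53
78.53 is ≥ 76.5 and < 90 → Distinction

Distinction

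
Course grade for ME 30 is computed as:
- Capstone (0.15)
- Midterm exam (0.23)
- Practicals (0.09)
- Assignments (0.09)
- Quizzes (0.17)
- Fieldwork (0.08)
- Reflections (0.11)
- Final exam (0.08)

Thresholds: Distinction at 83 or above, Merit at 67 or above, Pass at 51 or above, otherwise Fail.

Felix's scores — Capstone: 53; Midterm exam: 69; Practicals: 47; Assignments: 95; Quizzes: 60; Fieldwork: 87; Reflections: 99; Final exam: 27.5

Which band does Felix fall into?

Pass

Weighted total:
  Capstone 53 × 0.15 = 7.95
  Midterm exam 69 × 0.23 = 15.87
  Practicals 47 × 0.09 = 4.23
  Assignments 95 × 0.09 = 8.55
  Quizzes 60 × 0.17 = 10.2
  Fieldwork 87 × 0.08 = 6.96
  Reflections 99 × 0.11 = 10.89
  Final exam 27.5 × 0.08 = 2.2
Sum = 66.85
66.85 is ≥ 51 and < 67 → Pass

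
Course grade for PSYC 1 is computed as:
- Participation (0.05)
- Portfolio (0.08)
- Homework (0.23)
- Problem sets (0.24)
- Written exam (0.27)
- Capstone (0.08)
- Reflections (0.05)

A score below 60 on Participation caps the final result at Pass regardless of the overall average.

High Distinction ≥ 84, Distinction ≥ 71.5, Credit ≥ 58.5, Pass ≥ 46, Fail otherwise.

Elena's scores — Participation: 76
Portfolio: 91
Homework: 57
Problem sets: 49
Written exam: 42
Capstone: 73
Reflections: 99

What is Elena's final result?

Pass

Participation score 76 ≥ 60: minimum met.
Weighted total:
  Participation 76 × 0.05 = 3.8
  Portfolio 91 × 0.08 = 7.28
  Homework 57 × 0.23 = 13.11
  Problem sets 49 × 0.24 = 11.76
  Written exam 42 × 0.27 = 11.34
  Capstone 73 × 0.08 = 5.84
  Reflections 99 × 0.05 = 4.95
Sum = 58.08
58.08 is ≥ 46 and < 58.5 → Pass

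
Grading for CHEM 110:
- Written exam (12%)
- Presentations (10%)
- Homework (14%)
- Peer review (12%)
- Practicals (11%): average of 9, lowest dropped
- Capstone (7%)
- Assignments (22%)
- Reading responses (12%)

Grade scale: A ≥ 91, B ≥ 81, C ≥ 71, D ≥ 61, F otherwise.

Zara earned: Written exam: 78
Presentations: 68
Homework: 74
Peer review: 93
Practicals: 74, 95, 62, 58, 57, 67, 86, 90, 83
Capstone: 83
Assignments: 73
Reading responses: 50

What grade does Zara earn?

Practicals: drop 57 → average of remaining 8 = 615/8 = 76.875
Weighted total:
  Written exam 78 × 0.12 = 9.36
  Presentations 68 × 0.1 = 6.8
  Homework 74 × 0.14 = 10.36
  Peer review 93 × 0.12 = 11.16
  Practicals 76.875 × 0.11 = 8.45625
  Capstone 83 × 0.07 = 5.81
  Assignments 73 × 0.22 = 16.06
  Reading responses 50 × 0.12 = 6
Sum = 74.00625
74.00625 is ≥ 71 and < 81 → C

C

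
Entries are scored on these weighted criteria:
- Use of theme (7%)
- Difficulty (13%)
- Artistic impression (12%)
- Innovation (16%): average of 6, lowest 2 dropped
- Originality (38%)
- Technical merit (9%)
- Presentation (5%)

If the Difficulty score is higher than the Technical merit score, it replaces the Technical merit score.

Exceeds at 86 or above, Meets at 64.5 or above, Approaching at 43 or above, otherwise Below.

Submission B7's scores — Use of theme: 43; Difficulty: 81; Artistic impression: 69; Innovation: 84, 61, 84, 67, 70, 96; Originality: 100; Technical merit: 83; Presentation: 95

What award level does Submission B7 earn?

Innovation: drop 61, 67 → average of remaining 4 = 334/4 = 83.5
Difficulty (81) ≤ Technical merit (83), so Technical merit stays at 83.
Weighted total:
  Use of theme 43 × 0.07 = 3.01
  Difficulty 81 × 0.13 = 10.53
  Artistic impression 69 × 0.12 = 8.28
  Innovation 83.5 × 0.16 = 13.36
  Originality 100 × 0.38 = 38
  Technical merit 83 × 0.09 = 7.47
  Presentation 95 × 0.05 = 4.75
Sum = 85.4
85.4 is ≥ 64.5 and < 86 → Meets

Meets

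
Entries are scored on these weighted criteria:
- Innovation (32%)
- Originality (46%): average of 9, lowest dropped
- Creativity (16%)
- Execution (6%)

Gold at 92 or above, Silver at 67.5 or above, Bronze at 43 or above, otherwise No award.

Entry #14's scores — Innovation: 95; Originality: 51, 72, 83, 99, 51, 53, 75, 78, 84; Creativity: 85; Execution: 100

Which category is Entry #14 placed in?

Silver

Originality: drop 51 → average of remaining 8 = 595/8 = 74.375
Weighted total:
  Innovation 95 × 0.32 = 30.4
  Originality 74.375 × 0.46 = 34.2125
  Creativity 85 × 0.16 = 13.6
  Execution 100 × 0.06 = 6
Sum = 84.2125
84.2125 is ≥ 67.5 and < 92 → Silver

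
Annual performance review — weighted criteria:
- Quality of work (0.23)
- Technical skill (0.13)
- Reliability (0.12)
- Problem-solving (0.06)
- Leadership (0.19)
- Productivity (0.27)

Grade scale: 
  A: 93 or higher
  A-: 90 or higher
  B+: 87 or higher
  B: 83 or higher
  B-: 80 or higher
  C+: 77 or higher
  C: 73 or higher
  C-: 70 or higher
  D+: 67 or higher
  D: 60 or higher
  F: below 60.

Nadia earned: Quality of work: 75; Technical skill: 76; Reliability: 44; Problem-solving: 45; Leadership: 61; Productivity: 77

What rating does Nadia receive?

D+

Weighted total:
  Quality of work 75 × 0.23 = 17.25
  Technical skill 76 × 0.13 = 9.88
  Reliability 44 × 0.12 = 5.28
  Problem-solving 45 × 0.06 = 2.7
  Leadership 61 × 0.19 = 11.59
  Productivity 77 × 0.27 = 20.79
Sum = 67.49
67.49 is ≥ 67 and < 70 → D+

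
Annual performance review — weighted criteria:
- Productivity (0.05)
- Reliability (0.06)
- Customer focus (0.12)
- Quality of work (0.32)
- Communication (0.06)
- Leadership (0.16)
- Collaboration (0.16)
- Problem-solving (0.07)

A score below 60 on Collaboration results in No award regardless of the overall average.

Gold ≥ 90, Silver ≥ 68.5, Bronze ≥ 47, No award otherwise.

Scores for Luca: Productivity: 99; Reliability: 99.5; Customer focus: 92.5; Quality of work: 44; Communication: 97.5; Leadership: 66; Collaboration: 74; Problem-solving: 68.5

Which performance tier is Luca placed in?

Collaboration score 74 ≥ 60: minimum met.
Weighted total:
  Productivity 99 × 0.05 = 4.95
  Reliability 99.5 × 0.06 = 5.97
  Customer focus 92.5 × 0.12 = 11.1
  Quality of work 44 × 0.32 = 14.08
  Communication 97.5 × 0.06 = 5.85
  Leadership 66 × 0.16 = 10.56
  Collaboration 74 × 0.16 = 11.84
  Problem-solving 68.5 × 0.07 = 4.795
Sum = 69.145
69.145 is ≥ 68.5 and < 90 → Silver

Silver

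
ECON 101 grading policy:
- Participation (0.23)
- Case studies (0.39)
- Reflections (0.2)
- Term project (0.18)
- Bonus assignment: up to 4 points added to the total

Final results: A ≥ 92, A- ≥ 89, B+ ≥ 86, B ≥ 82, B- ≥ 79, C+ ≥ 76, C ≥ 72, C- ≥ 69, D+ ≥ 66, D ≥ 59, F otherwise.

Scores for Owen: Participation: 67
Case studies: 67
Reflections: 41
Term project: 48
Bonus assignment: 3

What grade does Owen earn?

Weighted total:
  Participation 67 × 0.23 = 15.41
  Case studies 67 × 0.39 = 26.13
  Reflections 41 × 0.2 = 8.2
  Term project 48 × 0.18 = 8.64
Sum = 58.38
Bonus assignment: 58.38 + 3 = 61.38
61.38 is ≥ 59 and < 66 → D

D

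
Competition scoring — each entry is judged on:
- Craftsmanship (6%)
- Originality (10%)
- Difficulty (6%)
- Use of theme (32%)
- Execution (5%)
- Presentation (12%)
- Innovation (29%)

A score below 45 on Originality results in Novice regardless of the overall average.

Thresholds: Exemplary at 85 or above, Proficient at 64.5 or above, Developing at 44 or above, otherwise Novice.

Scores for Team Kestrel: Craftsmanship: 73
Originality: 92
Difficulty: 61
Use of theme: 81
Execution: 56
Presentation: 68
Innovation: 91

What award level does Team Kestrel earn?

Originality score 92 ≥ 45: minimum met.
Weighted total:
  Craftsmanship 73 × 0.06 = 4.38
  Originality 92 × 0.1 = 9.2
  Difficulty 61 × 0.06 = 3.66
  Use of theme 81 × 0.32 = 25.92
  Execution 56 × 0.05 = 2.8
  Presentation 68 × 0.12 = 8.16
  Innovation 91 × 0.29 = 26.39
Sum = 80.51
80.51 is ≥ 64.5 and < 85 → Proficient

Proficient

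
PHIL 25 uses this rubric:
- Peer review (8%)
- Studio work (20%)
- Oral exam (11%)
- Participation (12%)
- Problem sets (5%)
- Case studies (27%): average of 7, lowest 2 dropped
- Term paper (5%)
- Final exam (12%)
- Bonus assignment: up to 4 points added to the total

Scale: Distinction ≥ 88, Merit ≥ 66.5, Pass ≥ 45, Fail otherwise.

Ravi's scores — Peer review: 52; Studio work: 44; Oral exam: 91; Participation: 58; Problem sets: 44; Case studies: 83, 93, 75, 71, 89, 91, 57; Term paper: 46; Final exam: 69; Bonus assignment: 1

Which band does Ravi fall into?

Merit

Case studies: drop 57, 71 → average of remaining 5 = 431/5 = 86.2
Weighted total:
  Peer review 52 × 0.08 = 4.16
  Studio work 44 × 0.2 = 8.8
  Oral exam 91 × 0.11 = 10.01
  Participation 58 × 0.12 = 6.96
  Problem sets 44 × 0.05 = 2.2
  Case studies 86.2 × 0.27 = 23.274
  Term paper 46 × 0.05 = 2.3
  Final exam 69 × 0.12 = 8.28
Sum = 65.984
Bonus assignment: 65.984 + 1 = 66.984
66.984 is ≥ 66.5 and < 88 → Merit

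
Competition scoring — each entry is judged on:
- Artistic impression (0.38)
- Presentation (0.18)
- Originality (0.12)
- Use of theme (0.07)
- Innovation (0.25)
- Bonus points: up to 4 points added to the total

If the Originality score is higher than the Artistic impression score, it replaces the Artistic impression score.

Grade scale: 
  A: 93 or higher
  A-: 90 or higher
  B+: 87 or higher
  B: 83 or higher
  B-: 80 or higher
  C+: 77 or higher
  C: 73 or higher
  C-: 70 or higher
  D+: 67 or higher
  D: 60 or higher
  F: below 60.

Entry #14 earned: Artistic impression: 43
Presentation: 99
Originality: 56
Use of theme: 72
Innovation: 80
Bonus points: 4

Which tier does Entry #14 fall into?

C

Originality (56) > Artistic impression (43), so Artistic impression counts as 56.
Weighted total:
  Artistic impression 56 × 0.38 = 21.28
  Presentation 99 × 0.18 = 17.82
  Originality 56 × 0.12 = 6.72
  Use of theme 72 × 0.07 = 5.04
  Innovation 80 × 0.25 = 20
Sum = 70.86
Bonus points: 70.86 + 4 = 74.86
74.86 is ≥ 73 and < 77 → C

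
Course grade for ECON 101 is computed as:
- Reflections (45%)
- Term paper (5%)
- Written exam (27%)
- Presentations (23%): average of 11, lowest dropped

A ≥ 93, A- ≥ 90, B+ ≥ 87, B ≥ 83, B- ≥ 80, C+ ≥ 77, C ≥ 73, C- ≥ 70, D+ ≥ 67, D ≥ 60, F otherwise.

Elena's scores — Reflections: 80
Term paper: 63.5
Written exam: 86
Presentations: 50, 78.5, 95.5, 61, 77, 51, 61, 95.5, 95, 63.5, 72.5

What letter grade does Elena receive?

Presentations: drop 50 → average of remaining 10 = 750.5/10 = 75.05
Weighted total:
  Reflections 80 × 0.45 = 36
  Term paper 63.5 × 0.05 = 3.175
  Written exam 86 × 0.27 = 23.22
  Presentations 75.05 × 0.23 = 17.2615
Sum = 79.6565
79.6565 is ≥ 77 and < 80 → C+

C+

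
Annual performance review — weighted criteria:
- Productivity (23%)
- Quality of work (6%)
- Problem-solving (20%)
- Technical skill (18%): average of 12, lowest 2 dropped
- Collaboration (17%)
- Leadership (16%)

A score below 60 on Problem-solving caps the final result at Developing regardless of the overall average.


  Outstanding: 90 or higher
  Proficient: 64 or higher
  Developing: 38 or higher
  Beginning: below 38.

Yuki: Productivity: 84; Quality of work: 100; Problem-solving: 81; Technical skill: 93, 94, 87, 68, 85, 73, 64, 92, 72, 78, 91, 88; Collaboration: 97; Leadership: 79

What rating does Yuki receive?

Proficient

Technical skill: drop 64, 68 → average of remaining 10 = 853/10 = 85.3
Problem-solving score 81 ≥ 60: minimum met.
Weighted total:
  Productivity 84 × 0.23 = 19.32
  Quality of work 100 × 0.06 = 6
  Problem-solving 81 × 0.2 = 16.2
  Technical skill 85.3 × 0.18 = 15.354
  Collaboration 97 × 0.17 = 16.49
  Leadership 79 × 0.16 = 12.64
Sum = 86.004
86.004 is ≥ 64 and < 90 → Proficient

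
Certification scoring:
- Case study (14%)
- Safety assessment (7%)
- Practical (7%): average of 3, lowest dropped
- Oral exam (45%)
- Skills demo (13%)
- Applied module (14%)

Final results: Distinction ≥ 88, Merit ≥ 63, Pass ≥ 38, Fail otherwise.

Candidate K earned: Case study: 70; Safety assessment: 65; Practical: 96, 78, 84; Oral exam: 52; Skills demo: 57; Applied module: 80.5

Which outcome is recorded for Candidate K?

Pass

Practical: drop 78 → average of remaining 2 = 180/2 = 90
Weighted total:
  Case study 70 × 0.14 = 9.8
  Safety assessment 65 × 0.07 = 4.55
  Practical 90 × 0.07 = 6.3
  Oral exam 52 × 0.45 = 23.4
  Skills demo 57 × 0.13 = 7.41
  Applied module 80.5 × 0.14 = 11.27
Sum = 62.73
62.73 is ≥ 38 and < 63 → Pass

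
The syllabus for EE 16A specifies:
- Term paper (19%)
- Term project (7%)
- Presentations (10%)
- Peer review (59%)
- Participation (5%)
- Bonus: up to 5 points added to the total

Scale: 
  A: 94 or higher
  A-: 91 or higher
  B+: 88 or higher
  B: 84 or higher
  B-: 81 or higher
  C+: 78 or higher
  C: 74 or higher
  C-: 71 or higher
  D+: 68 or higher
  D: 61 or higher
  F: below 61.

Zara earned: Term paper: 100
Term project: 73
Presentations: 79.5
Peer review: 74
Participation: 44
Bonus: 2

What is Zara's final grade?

C+

Weighted total:
  Term paper 100 × 0.19 = 19
  Term project 73 × 0.07 = 5.11
  Presentations 79.5 × 0.1 = 7.95
  Peer review 74 × 0.59 = 43.66
  Participation 44 × 0.05 = 2.2
Sum = 77.92
Bonus: 77.92 + 2 = 79.92
79.92 is ≥ 78 and < 81 → C+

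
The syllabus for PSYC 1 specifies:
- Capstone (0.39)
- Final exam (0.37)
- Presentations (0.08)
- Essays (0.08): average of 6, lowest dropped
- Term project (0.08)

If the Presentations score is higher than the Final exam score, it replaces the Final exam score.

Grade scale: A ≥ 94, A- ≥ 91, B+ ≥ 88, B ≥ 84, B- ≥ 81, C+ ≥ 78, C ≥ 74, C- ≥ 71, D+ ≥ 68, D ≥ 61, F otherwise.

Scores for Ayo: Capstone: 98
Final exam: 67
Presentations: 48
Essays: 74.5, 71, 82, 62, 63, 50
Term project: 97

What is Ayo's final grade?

C+

Essays: drop 50 → average of remaining 5 = 352.5/5 = 70.5
Presentations (48) ≤ Final exam (67), so Final exam stays at 67.
Weighted total:
  Capstone 98 × 0.39 = 38.22
  Final exam 67 × 0.37 = 24.79
  Presentations 48 × 0.08 = 3.84
  Essays 70.5 × 0.08 = 5.64
  Term project 97 × 0.08 = 7.76
Sum = 80.25
80.25 is ≥ 78 and < 81 → C+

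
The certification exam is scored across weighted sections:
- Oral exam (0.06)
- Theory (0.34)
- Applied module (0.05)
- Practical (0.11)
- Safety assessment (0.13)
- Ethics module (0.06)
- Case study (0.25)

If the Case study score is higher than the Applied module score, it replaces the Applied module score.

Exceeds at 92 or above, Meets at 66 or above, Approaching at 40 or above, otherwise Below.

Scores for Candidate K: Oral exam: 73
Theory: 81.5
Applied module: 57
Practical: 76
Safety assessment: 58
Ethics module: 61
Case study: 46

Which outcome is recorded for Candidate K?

Case study (46) ≤ Applied module (57), so Applied module stays at 57.
Weighted total:
  Oral exam 73 × 0.06 = 4.38
  Theory 81.5 × 0.34 = 27.71
  Applied module 57 × 0.05 = 2.85
  Practical 76 × 0.11 = 8.36
  Safety assessment 58 × 0.13 = 7.54
  Ethics module 61 × 0.06 = 3.66
  Case study 46 × 0.25 = 11.5
Sum = 66
66 is ≥ 66 and < 92 → Meets

Meets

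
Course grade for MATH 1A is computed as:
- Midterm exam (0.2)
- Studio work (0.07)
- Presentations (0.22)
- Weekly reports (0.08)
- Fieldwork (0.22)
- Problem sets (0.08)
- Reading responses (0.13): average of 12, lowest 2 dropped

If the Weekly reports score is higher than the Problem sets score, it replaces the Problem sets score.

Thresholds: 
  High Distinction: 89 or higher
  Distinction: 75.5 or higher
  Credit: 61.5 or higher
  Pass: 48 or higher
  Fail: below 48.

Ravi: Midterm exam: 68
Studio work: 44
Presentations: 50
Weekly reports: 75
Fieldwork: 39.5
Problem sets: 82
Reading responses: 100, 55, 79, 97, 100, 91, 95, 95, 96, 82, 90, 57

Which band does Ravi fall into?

Pass

Reading responses: drop 55, 57 → average of remaining 10 = 925/10 = 92.5
Weekly reports (75) ≤ Problem sets (82), so Problem sets stays at 82.
Weighted total:
  Midterm exam 68 × 0.2 = 13.6
  Studio work 44 × 0.07 = 3.08
  Presentations 50 × 0.22 = 11
  Weekly reports 75 × 0.08 = 6
  Fieldwork 39.5 × 0.22 = 8.69
  Problem sets 82 × 0.08 = 6.56
  Reading responses 92.5 × 0.13 = 12.025
Sum = 60.955
60.955 is ≥ 48 and < 61.5 → Pass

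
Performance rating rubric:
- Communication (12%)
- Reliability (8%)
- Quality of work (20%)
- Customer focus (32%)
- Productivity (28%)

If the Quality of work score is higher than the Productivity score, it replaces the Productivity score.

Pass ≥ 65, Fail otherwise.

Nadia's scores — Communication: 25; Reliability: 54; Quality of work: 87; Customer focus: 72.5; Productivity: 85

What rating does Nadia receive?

Pass

Quality of work (87) > Productivity (85), so Productivity counts as 87.
Weighted total:
  Communication 25 × 0.12 = 3
  Reliability 54 × 0.08 = 4.32
  Quality of work 87 × 0.2 = 17.4
  Customer focus 72.5 × 0.32 = 23.2
  Productivity 87 × 0.28 = 24.36
Sum = 72.28
72.28 ≥ 65 → Pass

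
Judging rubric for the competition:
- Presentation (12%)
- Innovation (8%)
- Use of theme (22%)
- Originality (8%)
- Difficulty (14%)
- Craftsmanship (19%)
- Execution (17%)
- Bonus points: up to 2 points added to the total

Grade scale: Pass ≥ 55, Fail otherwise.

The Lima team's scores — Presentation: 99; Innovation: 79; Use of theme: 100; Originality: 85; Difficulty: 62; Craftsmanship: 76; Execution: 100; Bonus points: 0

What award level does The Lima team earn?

Weighted total:
  Presentation 99 × 0.12 = 11.88
  Innovation 79 × 0.08 = 6.32
  Use of theme 100 × 0.22 = 22
  Originality 85 × 0.08 = 6.8
  Difficulty 62 × 0.14 = 8.68
  Craftsmanship 76 × 0.19 = 14.44
  Execution 100 × 0.17 = 17
Sum = 87.12
Bonus points: 87.12 + 0 = 87.12
87.12 ≥ 55 → Pass

Pass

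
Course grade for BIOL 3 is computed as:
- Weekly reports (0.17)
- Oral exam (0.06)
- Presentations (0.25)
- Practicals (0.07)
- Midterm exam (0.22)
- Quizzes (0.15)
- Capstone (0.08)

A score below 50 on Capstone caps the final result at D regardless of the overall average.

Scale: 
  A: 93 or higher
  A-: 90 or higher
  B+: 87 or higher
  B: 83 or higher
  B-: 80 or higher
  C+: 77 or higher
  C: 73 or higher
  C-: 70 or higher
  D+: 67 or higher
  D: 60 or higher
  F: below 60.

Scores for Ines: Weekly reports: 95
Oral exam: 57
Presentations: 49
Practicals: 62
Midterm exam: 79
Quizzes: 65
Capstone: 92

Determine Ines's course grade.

Capstone score 92 ≥ 50: minimum met.
Weighted total:
  Weekly reports 95 × 0.17 = 16.15
  Oral exam 57 × 0.06 = 3.42
  Presentations 49 × 0.25 = 12.25
  Practicals 62 × 0.07 = 4.34
  Midterm exam 79 × 0.22 = 17.38
  Quizzes 65 × 0.15 = 9.75
  Capstone 92 × 0.08 = 7.36
Sum = 70.65
70.65 is ≥ 70 and < 73 → C-

C-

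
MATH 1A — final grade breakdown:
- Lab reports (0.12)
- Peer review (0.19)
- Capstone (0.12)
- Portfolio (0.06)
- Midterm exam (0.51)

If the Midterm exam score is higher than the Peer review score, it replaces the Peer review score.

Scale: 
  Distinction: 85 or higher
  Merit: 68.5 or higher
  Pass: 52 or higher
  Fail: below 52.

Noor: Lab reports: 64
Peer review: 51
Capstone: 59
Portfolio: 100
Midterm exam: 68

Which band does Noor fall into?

Pass

Midterm exam (68) > Peer review (51), so Peer review counts as 68.
Weighted total:
  Lab reports 64 × 0.12 = 7.68
  Peer review 68 × 0.19 = 12.92
  Capstone 59 × 0.12 = 7.08
  Portfolio 100 × 0.06 = 6
  Midterm exam 68 × 0.51 = 34.68
Sum = 68.36
68.36 is ≥ 52 and < 68.5 → Pass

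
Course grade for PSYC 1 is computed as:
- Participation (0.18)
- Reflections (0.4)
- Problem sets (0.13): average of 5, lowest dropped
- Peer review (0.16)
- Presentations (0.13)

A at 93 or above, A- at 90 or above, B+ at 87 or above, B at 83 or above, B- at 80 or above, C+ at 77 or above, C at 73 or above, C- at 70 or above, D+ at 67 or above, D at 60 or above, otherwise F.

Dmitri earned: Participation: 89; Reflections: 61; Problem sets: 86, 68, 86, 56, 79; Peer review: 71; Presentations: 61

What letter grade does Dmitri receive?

Problem sets: drop 56 → average of remaining 4 = 319/4 = 79.75
Weighted total:
  Participation 89 × 0.18 = 16.02
  Reflections 61 × 0.4 = 24.4
  Problem sets 79.75 × 0.13 = 10.3675
  Peer review 71 × 0.16 = 11.36
  Presentations 61 × 0.13 = 7.93
Sum = 70.0775
70.0775 is ≥ 70 and < 73 → C-

C-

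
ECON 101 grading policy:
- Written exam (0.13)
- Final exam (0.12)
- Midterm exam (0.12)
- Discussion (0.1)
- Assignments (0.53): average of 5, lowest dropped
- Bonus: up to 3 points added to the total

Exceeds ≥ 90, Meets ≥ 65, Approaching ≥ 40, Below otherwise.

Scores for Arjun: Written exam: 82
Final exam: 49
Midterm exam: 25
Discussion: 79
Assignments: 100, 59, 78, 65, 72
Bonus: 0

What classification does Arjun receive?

Assignments: drop 59 → average of remaining 4 = 315/4 = 78.75
Weighted total:
  Written exam 82 × 0.13 = 10.66
  Final exam 49 × 0.12 = 5.88
  Midterm exam 25 × 0.12 = 3
  Discussion 79 × 0.1 = 7.9
  Assignments 78.75 × 0.53 = 41.7375
Sum = 69.1775
Bonus: 69.1775 + 0 = 69.1775
69.1775 is ≥ 65 and < 90 → Meets

Meets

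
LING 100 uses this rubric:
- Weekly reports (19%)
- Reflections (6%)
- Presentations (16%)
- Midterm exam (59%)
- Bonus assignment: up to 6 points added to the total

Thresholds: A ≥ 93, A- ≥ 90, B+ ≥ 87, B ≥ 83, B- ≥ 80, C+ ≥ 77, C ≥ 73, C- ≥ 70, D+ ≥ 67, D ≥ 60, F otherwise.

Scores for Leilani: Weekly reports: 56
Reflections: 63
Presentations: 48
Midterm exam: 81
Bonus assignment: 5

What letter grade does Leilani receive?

Weighted total:
  Weekly reports 56 × 0.19 = 10.64
  Reflections 63 × 0.06 = 3.78
  Presentations 48 × 0.16 = 7.68
  Midterm exam 81 × 0.59 = 47.79
Sum = 69.89
Bonus assignment: 69.89 + 5 = 74.89
74.89 is ≥ 73 and < 77 → C

C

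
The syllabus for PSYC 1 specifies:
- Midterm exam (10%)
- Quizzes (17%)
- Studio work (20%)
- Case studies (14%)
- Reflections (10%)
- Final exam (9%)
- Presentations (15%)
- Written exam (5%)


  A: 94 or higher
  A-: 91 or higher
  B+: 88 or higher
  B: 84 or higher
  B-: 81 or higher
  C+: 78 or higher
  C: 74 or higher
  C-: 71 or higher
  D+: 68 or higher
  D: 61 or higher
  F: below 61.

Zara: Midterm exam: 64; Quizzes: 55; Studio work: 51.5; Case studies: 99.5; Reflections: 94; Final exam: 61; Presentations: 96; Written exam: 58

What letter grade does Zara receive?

C-

Weighted total:
  Midterm exam 64 × 0.1 = 6.4
  Quizzes 55 × 0.17 = 9.35
  Studio work 51.5 × 0.2 = 10.3
  Case studies 99.5 × 0.14 = 13.93
  Reflections 94 × 0.1 = 9.4
  Final exam 61 × 0.09 = 5.49
  Presentations 96 × 0.15 = 14.4
  Written exam 58 × 0.05 = 2.9
Sum = 72.17
72.17 is ≥ 71 and < 74 → C-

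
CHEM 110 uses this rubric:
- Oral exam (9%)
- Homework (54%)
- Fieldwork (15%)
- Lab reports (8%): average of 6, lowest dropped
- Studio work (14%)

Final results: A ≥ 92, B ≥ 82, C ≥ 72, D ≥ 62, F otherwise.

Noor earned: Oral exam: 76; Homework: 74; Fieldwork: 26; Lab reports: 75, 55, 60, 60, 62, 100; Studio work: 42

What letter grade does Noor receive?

Lab reports: drop 55 → average of remaining 5 = 357/5 = 71.4
Weighted total:
  Oral exam 76 × 0.09 = 6.84
  Homework 74 × 0.54 = 39.96
  Fieldwork 26 × 0.15 = 3.9
  Lab reports 71.4 × 0.08 = 5.712
  Studio work 42 × 0.14 = 5.88
Sum = 62.292
62.292 is ≥ 62 and < 72 → D

D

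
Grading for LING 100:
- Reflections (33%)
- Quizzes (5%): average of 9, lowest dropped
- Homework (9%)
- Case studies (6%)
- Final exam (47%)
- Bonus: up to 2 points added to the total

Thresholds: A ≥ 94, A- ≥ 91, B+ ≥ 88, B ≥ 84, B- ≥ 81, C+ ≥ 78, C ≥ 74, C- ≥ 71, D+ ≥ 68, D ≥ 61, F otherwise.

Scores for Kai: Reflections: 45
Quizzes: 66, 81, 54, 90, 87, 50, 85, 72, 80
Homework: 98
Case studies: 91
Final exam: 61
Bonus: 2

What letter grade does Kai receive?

D

Quizzes: drop 50 → average of remaining 8 = 615/8 = 76.875
Weighted total:
  Reflections 45 × 0.33 = 14.85
  Quizzes 76.875 × 0.05 = 3.84375
  Homework 98 × 0.09 = 8.82
  Case studies 91 × 0.06 = 5.46
  Final exam 61 × 0.47 = 28.67
Sum = 61.64375
Bonus: 61.64375 + 2 = 63.64375
63.64375 is ≥ 61 and < 68 → D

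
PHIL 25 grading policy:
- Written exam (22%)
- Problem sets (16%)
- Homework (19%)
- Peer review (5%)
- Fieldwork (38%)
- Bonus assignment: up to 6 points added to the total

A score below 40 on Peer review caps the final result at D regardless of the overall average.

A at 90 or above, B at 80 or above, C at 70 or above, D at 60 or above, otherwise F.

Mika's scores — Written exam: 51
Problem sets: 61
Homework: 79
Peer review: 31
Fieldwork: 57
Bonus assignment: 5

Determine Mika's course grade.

D

Peer review score 31 < 40: minimum not met.
Weighted total:
  Written exam 51 × 0.22 = 11.22
  Problem sets 61 × 0.16 = 9.76
  Homework 79 × 0.19 = 15.01
  Peer review 31 × 0.05 = 1.55
  Fieldwork 57 × 0.38 = 21.66
Sum = 59.2
Bonus assignment: 59.2 + 5 = 64.2
64.2 would be D; cap at D applies → D.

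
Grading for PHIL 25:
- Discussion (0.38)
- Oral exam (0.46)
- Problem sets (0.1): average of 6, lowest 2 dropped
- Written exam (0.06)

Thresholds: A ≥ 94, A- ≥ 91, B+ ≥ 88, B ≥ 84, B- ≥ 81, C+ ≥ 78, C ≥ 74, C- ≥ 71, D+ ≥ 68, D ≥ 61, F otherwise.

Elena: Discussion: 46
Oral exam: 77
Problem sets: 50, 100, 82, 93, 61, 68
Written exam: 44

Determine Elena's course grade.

Problem sets: drop 50, 61 → average of remaining 4 = 343/4 = 85.75
Weighted total:
  Discussion 46 × 0.38 = 17.48
  Oral exam 77 × 0.46 = 35.42
  Problem sets 85.75 × 0.1 = 8.575
  Written exam 44 × 0.06 = 2.64
Sum = 64.115
64.115 is ≥ 61 and < 68 → D

D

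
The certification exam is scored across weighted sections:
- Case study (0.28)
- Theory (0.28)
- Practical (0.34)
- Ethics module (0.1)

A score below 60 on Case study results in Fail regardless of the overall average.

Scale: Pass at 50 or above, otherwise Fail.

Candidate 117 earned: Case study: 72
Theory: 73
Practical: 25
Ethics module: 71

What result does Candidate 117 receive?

Pass

Case study score 72 ≥ 60: minimum met.
Weighted total:
  Case study 72 × 0.28 = 20.16
  Theory 73 × 0.28 = 20.44
  Practical 25 × 0.34 = 8.5
  Ethics module 71 × 0.1 = 7.1
Sum = 56.2
56.2 ≥ 50 → Pass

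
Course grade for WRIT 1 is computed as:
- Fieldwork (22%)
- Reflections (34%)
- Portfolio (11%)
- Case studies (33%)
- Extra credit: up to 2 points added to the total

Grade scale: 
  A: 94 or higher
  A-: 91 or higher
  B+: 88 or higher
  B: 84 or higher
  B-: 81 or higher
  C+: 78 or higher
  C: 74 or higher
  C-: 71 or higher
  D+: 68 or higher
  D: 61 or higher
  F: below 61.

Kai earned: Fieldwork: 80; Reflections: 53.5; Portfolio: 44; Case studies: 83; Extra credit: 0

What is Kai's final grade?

Weighted total:
  Fieldwork 80 × 0.22 = 17.6
  Reflections 53.5 × 0.34 = 18.19
  Portfolio 44 × 0.11 = 4.84
  Case studies 83 × 0.33 = 27.39
Sum = 68.02
Extra credit: 68.02 + 0 = 68.02
68.02 is ≥ 68 and < 71 → D+

D+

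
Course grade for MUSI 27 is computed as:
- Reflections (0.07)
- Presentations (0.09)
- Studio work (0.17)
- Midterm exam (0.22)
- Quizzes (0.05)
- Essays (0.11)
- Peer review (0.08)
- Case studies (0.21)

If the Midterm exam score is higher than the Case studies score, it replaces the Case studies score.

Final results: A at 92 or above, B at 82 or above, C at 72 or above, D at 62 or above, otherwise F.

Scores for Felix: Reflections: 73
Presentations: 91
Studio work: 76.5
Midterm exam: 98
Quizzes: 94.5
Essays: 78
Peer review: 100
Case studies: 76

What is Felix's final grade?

B

Midterm exam (98) > Case studies (76), so Case studies counts as 98.
Weighted total:
  Reflections 73 × 0.07 = 5.11
  Presentations 91 × 0.09 = 8.19
  Studio work 76.5 × 0.17 = 13.005
  Midterm exam 98 × 0.22 = 21.56
  Quizzes 94.5 × 0.05 = 4.725
  Essays 78 × 0.11 = 8.58
  Peer review 100 × 0.08 = 8
  Case studies 98 × 0.21 = 20.58
Sum = 89.75
89.75 is ≥ 82 and < 92 → B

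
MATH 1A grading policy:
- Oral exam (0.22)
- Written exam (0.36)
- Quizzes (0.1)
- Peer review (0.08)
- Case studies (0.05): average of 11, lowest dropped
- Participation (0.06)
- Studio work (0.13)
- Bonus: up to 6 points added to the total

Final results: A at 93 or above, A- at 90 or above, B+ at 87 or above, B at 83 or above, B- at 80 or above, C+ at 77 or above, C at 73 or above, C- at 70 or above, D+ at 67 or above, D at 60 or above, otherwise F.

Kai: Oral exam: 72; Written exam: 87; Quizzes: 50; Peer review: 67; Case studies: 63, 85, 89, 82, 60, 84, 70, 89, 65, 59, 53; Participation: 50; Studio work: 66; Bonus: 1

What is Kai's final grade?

Case studies: drop 53 → average of remaining 10 = 746/10 = 74.6
Weighted total:
  Oral exam 72 × 0.22 = 15.84
  Written exam 87 × 0.36 = 31.32
  Quizzes 50 × 0.1 = 5
  Peer review 67 × 0.08 = 5.36
  Case studies 74.6 × 0.05 = 3.73
  Participation 50 × 0.06 = 3
  Studio work 66 × 0.13 = 8.58
Sum = 72.83
Bonus: 72.83 + 1 = 73.83
73.83 is ≥ 73 and < 77 → C

C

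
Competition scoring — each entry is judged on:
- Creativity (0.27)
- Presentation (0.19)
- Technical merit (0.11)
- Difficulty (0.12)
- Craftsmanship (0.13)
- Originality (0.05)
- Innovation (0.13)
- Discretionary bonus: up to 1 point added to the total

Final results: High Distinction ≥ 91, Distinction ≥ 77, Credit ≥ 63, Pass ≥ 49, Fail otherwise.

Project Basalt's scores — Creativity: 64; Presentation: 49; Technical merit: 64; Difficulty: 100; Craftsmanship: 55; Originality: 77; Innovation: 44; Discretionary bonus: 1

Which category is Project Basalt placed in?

Credit

Weighted total:
  Creativity 64 × 0.27 = 17.28
  Presentation 49 × 0.19 = 9.31
  Technical merit 64 × 0.11 = 7.04
  Difficulty 100 × 0.12 = 12
  Craftsmanship 55 × 0.13 = 7.15
  Originality 77 × 0.05 = 3.85
  Innovation 44 × 0.13 = 5.72
Sum = 62.35
Discretionary bonus: 62.35 + 1 = 63.35
63.35 is ≥ 63 and < 77 → Credit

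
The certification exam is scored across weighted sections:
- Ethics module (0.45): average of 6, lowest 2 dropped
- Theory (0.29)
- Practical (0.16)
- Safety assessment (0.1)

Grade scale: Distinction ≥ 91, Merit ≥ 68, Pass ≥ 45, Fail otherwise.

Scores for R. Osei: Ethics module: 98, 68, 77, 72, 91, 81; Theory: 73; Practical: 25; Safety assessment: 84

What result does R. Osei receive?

Ethics module: drop 68, 72 → average of remaining 4 = 347/4 = 86.75
Weighted total:
  Ethics module 86.75 × 0.45 = 39.0375
  Theory 73 × 0.29 = 21.17
  Practical 25 × 0.16 = 4
  Safety assessment 84 × 0.1 = 8.4
Sum = 72.6075
72.6075 is ≥ 68 and < 91 → Merit

Merit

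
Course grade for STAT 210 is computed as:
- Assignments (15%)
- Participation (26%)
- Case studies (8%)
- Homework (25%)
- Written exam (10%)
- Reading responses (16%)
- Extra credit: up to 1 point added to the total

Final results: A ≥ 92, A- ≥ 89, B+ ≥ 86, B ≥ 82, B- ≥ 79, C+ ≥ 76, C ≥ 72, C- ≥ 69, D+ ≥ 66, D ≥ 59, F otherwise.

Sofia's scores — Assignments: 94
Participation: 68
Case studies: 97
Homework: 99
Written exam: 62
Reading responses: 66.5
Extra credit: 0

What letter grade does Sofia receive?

Weighted total:
  Assignments 94 × 0.15 = 14.1
  Participation 68 × 0.26 = 17.68
  Case studies 97 × 0.08 = 7.76
  Homework 99 × 0.25 = 24.75
  Written exam 62 × 0.1 = 6.2
  Reading responses 66.5 × 0.16 = 10.64
Sum = 81.13
Extra credit: 81.13 + 0 = 81.13
81.13 is ≥ 79 and < 82 → B-

B-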